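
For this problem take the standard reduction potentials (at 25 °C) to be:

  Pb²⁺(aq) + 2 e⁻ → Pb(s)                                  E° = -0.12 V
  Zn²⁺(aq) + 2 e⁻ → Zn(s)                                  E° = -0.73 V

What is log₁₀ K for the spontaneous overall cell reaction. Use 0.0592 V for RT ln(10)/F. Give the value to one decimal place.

20.6

Cathode: Pb²⁺/Pb; anode: Zn²⁺/Zn. E°cell = +0.61 V, n = 2.
log K = nE°cell / 0.0592 = (2)(+0.61) / 0.0592 = 20.6.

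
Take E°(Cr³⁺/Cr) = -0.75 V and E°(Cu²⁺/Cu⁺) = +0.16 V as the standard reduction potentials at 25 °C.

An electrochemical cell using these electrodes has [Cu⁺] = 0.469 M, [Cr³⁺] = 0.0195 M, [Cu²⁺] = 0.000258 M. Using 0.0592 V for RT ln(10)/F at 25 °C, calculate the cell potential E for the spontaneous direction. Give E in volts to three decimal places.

+0.751 V

Cu²⁺/Cu⁺ is the cathode (higher E°), Cr³⁺/Cr the anode: E°cell = +0.16 − (-0.75) = +0.91 V, n = 3.
Overall: 3 Cu²⁺(aq) + Cr(s) → 3 Cu⁺(aq) + Cr³⁺(aq)
Q = [Cu⁺]^3·[Cr³⁺] / ([Cu²⁺]^3); log Q = 8.069.
E = E° − (0.0592/n) log Q = +0.91 − (0.0592/3)(8.069) = +0.751 V.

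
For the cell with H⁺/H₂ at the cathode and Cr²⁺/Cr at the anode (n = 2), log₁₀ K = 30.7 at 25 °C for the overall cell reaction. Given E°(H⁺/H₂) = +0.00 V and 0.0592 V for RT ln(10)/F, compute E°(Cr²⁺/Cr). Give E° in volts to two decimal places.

-0.91 V

E°cell = (0.0592/n)·log K = (0.0592/2)(30.7) = +0.909 V.
Since H⁺/H₂ is the cathode and Cr²⁺/Cr the anode, E°cell = E°(H⁺/H₂) − E°(Cr²⁺/Cr).
So E°(Cr²⁺/Cr) = E°(H⁺/H₂) − E°cell = (+0.00) − (+0.909) = -0.91 V.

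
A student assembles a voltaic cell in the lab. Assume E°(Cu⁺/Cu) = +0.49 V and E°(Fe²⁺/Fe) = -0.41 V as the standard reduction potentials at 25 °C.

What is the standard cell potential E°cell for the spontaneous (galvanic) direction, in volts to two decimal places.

+0.90 V

The Cu⁺/Cu couple has the higher reduction potential, so it is the cathode; Fe²⁺/Fe is oxidised at the anode.
E°cell = E°(cathode) − E°(anode) = (+0.49) − (-0.41) = +0.90 V.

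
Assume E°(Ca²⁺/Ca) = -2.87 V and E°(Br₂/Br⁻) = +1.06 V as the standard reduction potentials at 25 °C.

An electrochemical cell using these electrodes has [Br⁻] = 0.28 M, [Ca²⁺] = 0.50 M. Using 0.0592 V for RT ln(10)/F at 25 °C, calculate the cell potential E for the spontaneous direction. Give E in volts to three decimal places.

+3.972 V

Br₂/Br⁻ is the cathode (higher E°), Ca²⁺/Ca the anode: E°cell = +1.06 − (-2.87) = +3.93 V, n = 2.
Overall: Br₂(l) + Ca(s) → 2 Br⁻(aq) + Ca²⁺(aq)
Q = [Br⁻]^2·[Ca²⁺]; log Q = -1.407.
E = E° − (0.0592/n) log Q = +3.93 − (0.0592/2)(-1.407) = +3.972 V.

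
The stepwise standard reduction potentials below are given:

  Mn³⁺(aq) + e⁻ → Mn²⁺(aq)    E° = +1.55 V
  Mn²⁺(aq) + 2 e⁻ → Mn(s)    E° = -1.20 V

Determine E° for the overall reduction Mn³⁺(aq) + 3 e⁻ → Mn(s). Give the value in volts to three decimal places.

Standard free energies of sequential steps add: ΔG°₃ = ΔG°₁ + ΔG°₂, so n₃E°₃ = n₁E°₁ + n₂E°₂.
E°₃ = (1×+1.55 + 2×-1.20) / 3 = (-0.850) / 3 = -0.283 V.
E° values themselves are not directly additive — weighting by electron count is essential.

-0.283 V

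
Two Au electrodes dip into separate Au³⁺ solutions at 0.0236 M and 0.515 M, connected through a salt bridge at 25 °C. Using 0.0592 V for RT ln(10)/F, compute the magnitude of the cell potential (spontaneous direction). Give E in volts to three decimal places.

+0.026 V

For a concentration cell E°cell = 0. The 0.515 M side is the cathode (reduction is favoured where [Au³⁺] is higher).
With n = 3, E = −(0.0592/3) log([Au³⁺]ₐₙ/[Au³⁺]꜀ₐₜ) = −(0.0592/3) log(0.0236/0.515) = −(0.0592/3)(-1.339) = +0.026 V.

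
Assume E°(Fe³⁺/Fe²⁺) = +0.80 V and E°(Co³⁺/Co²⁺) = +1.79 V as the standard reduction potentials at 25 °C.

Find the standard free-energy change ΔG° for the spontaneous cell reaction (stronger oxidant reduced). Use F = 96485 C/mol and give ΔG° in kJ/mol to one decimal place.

-95.5 kJ/mol

Co³⁺/Co²⁺ (E° = +1.79 V) is the cathode; Fe³⁺/Fe²⁺ (E° = +0.80 V) is the anode, so E°cell = +0.99 V.
Balancing electrons gives n = 1 (lcm of 1 and 1).
ΔG° = −nFE° = −(1)(96485)(+0.99) = -95,520 J = -95.5 kJ/mol.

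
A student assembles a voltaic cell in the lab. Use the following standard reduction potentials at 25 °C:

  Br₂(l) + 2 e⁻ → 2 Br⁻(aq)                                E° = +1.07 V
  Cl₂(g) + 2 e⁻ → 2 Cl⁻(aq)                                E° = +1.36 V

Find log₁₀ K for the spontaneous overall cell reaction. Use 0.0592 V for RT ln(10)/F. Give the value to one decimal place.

9.8

Cathode: Cl₂/Cl⁻; anode: Br₂/Br⁻. E°cell = +0.29 V, n = 2.
log K = nE°cell / 0.0592 = (2)(+0.29) / 0.0592 = 9.8.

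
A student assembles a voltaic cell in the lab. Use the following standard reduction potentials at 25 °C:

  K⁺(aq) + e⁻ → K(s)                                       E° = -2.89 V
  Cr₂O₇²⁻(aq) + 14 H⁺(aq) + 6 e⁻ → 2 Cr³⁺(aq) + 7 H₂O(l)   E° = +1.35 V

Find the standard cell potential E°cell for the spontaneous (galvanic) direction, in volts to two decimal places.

+4.24 V

The Cr₂O₇²⁻/Cr³⁺ couple has the higher reduction potential, so it is the cathode; K⁺/K is oxidised at the anode.
E°cell = E°(cathode) − E°(anode) = (+1.35) − (-2.89) = +4.24 V.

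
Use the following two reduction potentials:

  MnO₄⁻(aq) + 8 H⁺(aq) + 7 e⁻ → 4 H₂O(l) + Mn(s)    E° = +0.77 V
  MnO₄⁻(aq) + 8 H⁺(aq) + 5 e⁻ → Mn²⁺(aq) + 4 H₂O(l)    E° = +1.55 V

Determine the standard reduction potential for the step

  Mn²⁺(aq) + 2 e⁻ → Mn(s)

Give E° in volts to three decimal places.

-1.180 V

Sequential free energies add, so n₃E°₃ = n₁E°₁ + n₂E°₂.
With n₃ = 7, and the known step contributing 5×(+1.55) V, the unknown satisfies 2·E° = 7×(+0.77) − 5×(+1.55) = -2.360.
E° = -2.360 / 2 = -1.180 V.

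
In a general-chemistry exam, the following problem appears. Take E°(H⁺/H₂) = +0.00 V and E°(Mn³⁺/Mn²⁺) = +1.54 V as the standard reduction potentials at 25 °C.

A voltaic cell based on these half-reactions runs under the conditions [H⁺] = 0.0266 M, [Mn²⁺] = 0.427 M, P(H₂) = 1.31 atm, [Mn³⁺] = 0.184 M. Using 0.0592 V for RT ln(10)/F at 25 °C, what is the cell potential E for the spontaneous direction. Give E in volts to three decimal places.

+1.615 V

Mn³⁺/Mn²⁺ is the cathode (higher E°), H⁺/H₂ the anode: E°cell = +1.54 − (+0.00) = +1.54 V, n = 2.
Overall: 2 Mn³⁺(aq) + H₂(g) → 2 Mn²⁺(aq) + 2 H⁺(aq)
Q = [Mn²⁺]^2·[H⁺]^2 / ([Mn³⁺]^2·P(H₂)); log Q = -2.536.
E = E° − (0.0592/n) log Q = +1.54 − (0.0592/2)(-2.536) = +1.615 V.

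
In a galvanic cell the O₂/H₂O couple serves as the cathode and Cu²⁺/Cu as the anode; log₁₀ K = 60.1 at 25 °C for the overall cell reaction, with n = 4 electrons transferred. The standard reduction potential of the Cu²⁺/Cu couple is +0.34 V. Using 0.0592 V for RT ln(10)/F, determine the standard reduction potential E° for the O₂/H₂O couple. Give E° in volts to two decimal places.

E°cell = (0.0592/n)·log K = (0.0592/4)(60.1) = +0.889 V.
Since O₂/H₂O is the cathode and Cu²⁺/Cu the anode, E°cell = E°(O₂/H₂O) − E°(Cu²⁺/Cu).
So E°(O₂/H₂O) = E°cell + E°(Cu²⁺/Cu) = +0.889 + (+0.34) = +1.23 V.

+1.23 V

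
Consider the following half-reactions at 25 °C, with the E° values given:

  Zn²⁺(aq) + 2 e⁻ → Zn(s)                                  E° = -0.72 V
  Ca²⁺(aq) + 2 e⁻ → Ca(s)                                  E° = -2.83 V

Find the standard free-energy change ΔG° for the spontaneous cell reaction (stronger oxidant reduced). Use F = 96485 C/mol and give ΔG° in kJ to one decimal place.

Zn²⁺/Zn (E° = -0.72 V) is the cathode; Ca²⁺/Ca (E° = -2.83 V) is the anode, so E°cell = +2.11 V.
Balancing electrons gives n = 2 (lcm of 2 and 2).
ΔG° = −nFE° = −(2)(96485)(+2.11) = -407,167 J = -407.2 kJ.

-407.2 kJ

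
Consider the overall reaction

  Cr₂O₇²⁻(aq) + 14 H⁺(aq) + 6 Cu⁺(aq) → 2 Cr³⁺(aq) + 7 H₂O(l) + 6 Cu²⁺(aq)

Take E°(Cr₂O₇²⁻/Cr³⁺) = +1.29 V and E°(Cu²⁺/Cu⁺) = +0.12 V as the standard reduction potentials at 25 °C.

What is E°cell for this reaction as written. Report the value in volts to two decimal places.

+1.17 V

The Cr₂O₇²⁻/Cr³⁺ couple has the higher reduction potential, so it is the cathode; Cu²⁺/Cu⁺ is oxidised at the anode.
E°cell = E°(cathode) − E°(anode) = (+1.29) − (+0.12) = +1.17 V.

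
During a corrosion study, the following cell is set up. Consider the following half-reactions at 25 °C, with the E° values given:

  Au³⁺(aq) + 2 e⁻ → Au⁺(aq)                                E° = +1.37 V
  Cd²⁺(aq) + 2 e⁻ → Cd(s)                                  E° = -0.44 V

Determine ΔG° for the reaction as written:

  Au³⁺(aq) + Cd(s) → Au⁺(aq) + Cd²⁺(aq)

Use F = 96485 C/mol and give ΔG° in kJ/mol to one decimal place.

-349.3 kJ/mol

As written, Au³⁺/Au⁺ is reduced (cathode) and Cd²⁺/Cd is oxidised (anode), so E°cell = (+1.37) − (-0.44) = +1.81 V.
Balancing electrons gives n = 2.
ΔG° = −nFE° = −(2)(96485)(+1.81) = -349,276 J = -349.3 kJ/mol.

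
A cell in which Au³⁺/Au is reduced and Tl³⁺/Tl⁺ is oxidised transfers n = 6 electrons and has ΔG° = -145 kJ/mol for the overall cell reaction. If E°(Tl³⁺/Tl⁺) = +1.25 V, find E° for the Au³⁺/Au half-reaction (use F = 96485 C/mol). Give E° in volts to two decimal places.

+1.50 V

E°cell = −ΔG°/(nF) = −(-145×10³)/((6)(96485)) = +0.250 V.
Since Au³⁺/Au is the cathode and Tl³⁺/Tl⁺ the anode, E°cell = E°(Au³⁺/Au) − E°(Tl³⁺/Tl⁺).
So E°(Au³⁺/Au) = E°cell + E°(Tl³⁺/Tl⁺) = +0.250 + (+1.25) = +1.50 V.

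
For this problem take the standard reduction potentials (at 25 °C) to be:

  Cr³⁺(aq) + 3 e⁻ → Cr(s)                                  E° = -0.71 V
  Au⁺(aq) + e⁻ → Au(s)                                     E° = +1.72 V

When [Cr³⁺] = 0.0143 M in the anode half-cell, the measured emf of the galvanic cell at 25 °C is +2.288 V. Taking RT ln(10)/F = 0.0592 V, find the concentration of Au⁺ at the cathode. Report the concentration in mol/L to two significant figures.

Au⁺/Au is the cathode, Cr³⁺/Cr the anode: E°cell = +2.43 V, n = 3.
Overall reaction: 3 Au⁺(aq) + Cr(s) → 3 Au(s) + Cr³⁺(aq); Q = [Cr³⁺]^1/[Au⁺]^3.
From E = E° − (0.0592/n) log Q: log Q = (E° − E)·n/0.0592 = (+2.43 − (+2.288))·3/0.0592 = 7.1959.
So 3·log[Au⁺] = 1·log(0.0143) − log Q = -1.8447 − (7.1959) = -9.0406; log[Au⁺] = -9.0406 / 3 = -3.0135; [Au⁺] = 10^(-3.0135) ≈ 0.00097 M.

0.00097 M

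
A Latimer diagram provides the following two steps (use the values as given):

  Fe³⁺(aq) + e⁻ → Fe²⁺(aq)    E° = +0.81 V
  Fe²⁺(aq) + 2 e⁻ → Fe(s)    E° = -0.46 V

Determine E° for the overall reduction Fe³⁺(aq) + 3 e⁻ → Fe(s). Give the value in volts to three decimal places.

-0.037 V

Adding the free-energy changes (−nFE°) of the two steps gives −n₃FE°₃ = −n₁FE°₁ − n₂FE°₂.
E°₃ = (1×+0.81 + 2×-0.46) / 3 = (-0.110) / 3 = -0.037 V.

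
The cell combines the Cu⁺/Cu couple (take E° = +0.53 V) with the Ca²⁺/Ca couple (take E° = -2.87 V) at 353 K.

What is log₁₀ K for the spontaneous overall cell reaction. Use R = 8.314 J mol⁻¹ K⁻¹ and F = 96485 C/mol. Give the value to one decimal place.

97.1

Cathode: Cu⁺/Cu; anode: Ca²⁺/Ca. E°cell = (+0.53) − (-2.87) = +3.40 V, with n = 2.
ΔG° = −nFE° = −RT ln K, so ln K = nFE°/(RT) = (2)(96485)(+3.40) / ((8.314)(353)) = 223.555.
log₁₀ K = 223.555 / ln 10 = 97.1.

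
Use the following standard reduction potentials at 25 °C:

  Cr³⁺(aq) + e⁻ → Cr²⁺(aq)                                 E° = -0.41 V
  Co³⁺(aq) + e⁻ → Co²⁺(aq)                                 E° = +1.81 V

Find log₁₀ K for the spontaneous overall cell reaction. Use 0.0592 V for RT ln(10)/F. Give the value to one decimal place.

37.5

Cathode: Co³⁺/Co²⁺; anode: Cr³⁺/Cr²⁺. E°cell = +2.22 V, n = 1.
log K = nE°cell / 0.0592 = (1)(+2.22) / 0.0592 = 37.5.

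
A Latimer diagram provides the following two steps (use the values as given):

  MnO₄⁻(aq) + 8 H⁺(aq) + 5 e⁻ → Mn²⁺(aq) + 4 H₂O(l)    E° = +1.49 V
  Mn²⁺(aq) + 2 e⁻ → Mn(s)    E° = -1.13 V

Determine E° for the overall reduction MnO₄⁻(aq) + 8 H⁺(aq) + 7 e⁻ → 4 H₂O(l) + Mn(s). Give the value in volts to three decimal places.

Adding the free-energy changes (−nFE°) of the two steps gives −n₃FE°₃ = −n₁FE°₁ − n₂FE°₂.
E°₃ = (5×+1.49 + 2×-1.13) / 7 = (+5.190) / 7 = +0.741 V.
E° values themselves are not directly additive — weighting by electron count is essential.

+0.741 V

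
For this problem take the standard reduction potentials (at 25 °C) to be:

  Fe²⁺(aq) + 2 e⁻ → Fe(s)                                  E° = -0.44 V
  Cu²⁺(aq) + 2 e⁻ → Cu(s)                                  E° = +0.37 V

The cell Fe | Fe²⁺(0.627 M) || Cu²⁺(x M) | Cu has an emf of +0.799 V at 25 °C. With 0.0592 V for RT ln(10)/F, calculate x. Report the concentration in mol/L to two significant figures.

0.27 M

Cu²⁺/Cu is the cathode, Fe²⁺/Fe the anode: E°cell = +0.81 V, n = 2.
Overall reaction: Cu²⁺(aq) + Fe(s) → Cu(s) + Fe²⁺(aq); Q = [Fe²⁺]^1/[Cu²⁺]^1.
From E = E° − (0.0592/n) log Q: log Q = (E° − E)·n/0.0592 = (+0.81 − (+0.799))·2/0.0592 = 0.3716.
So 1·log[Cu²⁺] = 1·log(0.627) − log Q = -0.2027 − (0.3716) = -0.5743; [Cu²⁺] = 10^(-0.5743) ≈ 0.27 M.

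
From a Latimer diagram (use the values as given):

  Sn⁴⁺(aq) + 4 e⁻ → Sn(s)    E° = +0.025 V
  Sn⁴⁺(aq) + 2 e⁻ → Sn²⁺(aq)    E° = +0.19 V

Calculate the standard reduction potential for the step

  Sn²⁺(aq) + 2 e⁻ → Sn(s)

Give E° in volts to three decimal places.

-0.140 V

Sequential free energies add, so n₃E°₃ = n₁E°₁ + n₂E°₂.
With n₃ = 4, and the known step contributing 2×(+0.19) V, the unknown satisfies 2·E° = 4×(+0.025) − 2×(+0.19) = -0.280.
E° = -0.280 / 2 = -0.140 V.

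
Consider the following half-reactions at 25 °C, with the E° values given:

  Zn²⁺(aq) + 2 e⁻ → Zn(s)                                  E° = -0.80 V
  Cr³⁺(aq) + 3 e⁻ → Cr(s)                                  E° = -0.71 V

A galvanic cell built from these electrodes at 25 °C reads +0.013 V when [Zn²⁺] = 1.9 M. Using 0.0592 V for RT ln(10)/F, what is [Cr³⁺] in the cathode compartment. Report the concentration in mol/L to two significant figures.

Cr³⁺/Cr is the cathode, Zn²⁺/Zn the anode: E°cell = +0.09 V, n = 6.
Overall reaction: 2 Cr³⁺(aq) + 3 Zn(s) → 2 Cr(s) + 3 Zn²⁺(aq); Q = [Zn²⁺]^3/[Cr³⁺]^2.
From E = E° − (0.0592/n) log Q: log Q = (E° − E)·n/0.0592 = (+0.09 − (+0.013))·6/0.0592 = 7.8041.
So 2·log[Cr³⁺] = 3·log(1.9) − log Q = 0.8363 − (7.8041) = -6.9678; log[Cr³⁺] = -6.9678 / 2 = -3.4839; [Cr³⁺] = 10^(-3.4839) ≈ 0.00033 M.

0.00033 M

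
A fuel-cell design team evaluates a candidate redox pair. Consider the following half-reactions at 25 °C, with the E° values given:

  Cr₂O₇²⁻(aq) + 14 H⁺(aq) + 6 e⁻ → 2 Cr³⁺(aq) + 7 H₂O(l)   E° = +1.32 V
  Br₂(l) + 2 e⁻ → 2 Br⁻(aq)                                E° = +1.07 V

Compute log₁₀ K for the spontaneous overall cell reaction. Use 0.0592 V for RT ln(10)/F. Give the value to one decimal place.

Cathode: Cr₂O₇²⁻/Cr³⁺; anode: Br₂/Br⁻. E°cell = +0.25 V, n = 6.
log K = nE°cell / 0.0592 = (6)(+0.25) / 0.0592 = 25.3.

25.3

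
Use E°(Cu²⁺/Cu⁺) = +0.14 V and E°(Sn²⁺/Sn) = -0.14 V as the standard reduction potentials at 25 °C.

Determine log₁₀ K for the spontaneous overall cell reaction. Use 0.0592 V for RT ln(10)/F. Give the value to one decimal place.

9.5

Cathode: Cu²⁺/Cu⁺; anode: Sn²⁺/Sn. E°cell = +0.28 V, n = 2.
log K = nE°cell / 0.0592 = (2)(+0.28) / 0.0592 = 9.5.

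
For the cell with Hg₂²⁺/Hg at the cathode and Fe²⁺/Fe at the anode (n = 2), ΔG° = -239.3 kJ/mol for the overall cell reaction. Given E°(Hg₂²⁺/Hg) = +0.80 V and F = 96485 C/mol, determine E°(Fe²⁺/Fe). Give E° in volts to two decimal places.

E°cell = −ΔG°/(nF) = −(-239.3×10³)/((2)(96485)) = +1.240 V.
Since Hg₂²⁺/Hg is the cathode and Fe²⁺/Fe the anode, E°cell = E°(Hg₂²⁺/Hg) − E°(Fe²⁺/Fe).
So E°(Fe²⁺/Fe) = E°(Hg₂²⁺/Hg) − E°cell = (+0.80) − (+1.240) = -0.44 V.

-0.44 V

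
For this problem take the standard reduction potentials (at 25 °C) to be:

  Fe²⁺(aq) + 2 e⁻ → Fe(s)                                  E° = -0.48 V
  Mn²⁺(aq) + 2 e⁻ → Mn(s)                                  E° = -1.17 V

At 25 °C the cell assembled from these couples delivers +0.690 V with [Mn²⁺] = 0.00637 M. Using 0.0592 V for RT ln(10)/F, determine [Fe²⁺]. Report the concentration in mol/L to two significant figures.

Fe²⁺/Fe is the cathode, Mn²⁺/Mn the anode: E°cell = +0.69 V, n = 2.
Overall reaction: Fe²⁺(aq) + Mn(s) → Fe(s) + Mn²⁺(aq); Q = [Mn²⁺]^1/[Fe²⁺]^1.
From E = E° − (0.0592/n) log Q: log Q = (E° − E)·n/0.0592 = (+0.69 − (+0.690))·2/0.0592 = 0.0000.
So 1·log[Fe²⁺] = 1·log(0.00637) − log Q = -2.1959 − (0.0000) = -2.1959; [Fe²⁺] = 10^(-2.1959) ≈ 0.0064 M.

0.0064 M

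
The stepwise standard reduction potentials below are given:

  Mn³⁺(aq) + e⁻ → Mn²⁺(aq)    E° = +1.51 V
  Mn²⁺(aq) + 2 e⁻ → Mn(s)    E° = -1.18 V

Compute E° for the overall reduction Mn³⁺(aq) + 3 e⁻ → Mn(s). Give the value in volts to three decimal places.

-0.283 V

Adding the free-energy changes (−nFE°) of the two steps gives −n₃FE°₃ = −n₁FE°₁ − n₂FE°₂.
E°₃ = (1×+1.51 + 2×-1.18) / 3 = (-0.850) / 3 = -0.283 V.
E° values themselves are not directly additive — weighting by electron count is essential.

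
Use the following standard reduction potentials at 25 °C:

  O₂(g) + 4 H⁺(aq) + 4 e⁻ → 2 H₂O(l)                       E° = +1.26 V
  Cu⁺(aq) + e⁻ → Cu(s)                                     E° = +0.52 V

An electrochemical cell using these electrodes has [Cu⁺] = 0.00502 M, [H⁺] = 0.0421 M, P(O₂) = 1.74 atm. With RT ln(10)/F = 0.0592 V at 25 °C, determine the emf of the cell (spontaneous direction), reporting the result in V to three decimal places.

+0.798 V

O₂/H₂O is the cathode (higher E°), Cu⁺/Cu the anode: E°cell = +1.26 − (+0.52) = +0.74 V, n = 4.
Overall: O₂(g) + 4 H⁺(aq) + 4 Cu(s) → 2 H₂O(l) + 4 Cu⁺(aq)
Q = [Cu⁺]^4 / (P(O₂)·[H⁺]^4); log Q = -3.935.
E = E° − (0.0592/n) log Q = +0.74 − (0.0592/4)(-3.935) = +0.798 V.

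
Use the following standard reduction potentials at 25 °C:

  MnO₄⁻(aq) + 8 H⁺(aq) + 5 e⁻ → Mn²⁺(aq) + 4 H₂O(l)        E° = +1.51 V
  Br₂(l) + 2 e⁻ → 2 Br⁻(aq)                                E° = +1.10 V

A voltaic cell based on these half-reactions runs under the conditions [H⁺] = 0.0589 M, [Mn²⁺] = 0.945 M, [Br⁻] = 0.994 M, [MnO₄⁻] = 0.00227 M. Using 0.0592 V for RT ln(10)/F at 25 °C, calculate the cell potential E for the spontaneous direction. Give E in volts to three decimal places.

MnO₄⁻/Mn²⁺ is the cathode (higher E°), Br₂/Br⁻ the anode: E°cell = +1.51 − (+1.10) = +0.41 V, n = 10.
Overall: 2 MnO₄⁻(aq) + 16 H⁺(aq) + 10 Br⁻(aq) → 2 Mn²⁺(aq) + 8 H₂O(l) + 5 Br₂(l)
Q = [Mn²⁺]^2 / ([MnO₄⁻]^2·[H⁺]^16·[Br⁻]^10); log Q = 24.943.
E = E° − (0.0592/n) log Q = +0.41 − (0.0592/10)(24.943) = +0.262 V.

+0.262 V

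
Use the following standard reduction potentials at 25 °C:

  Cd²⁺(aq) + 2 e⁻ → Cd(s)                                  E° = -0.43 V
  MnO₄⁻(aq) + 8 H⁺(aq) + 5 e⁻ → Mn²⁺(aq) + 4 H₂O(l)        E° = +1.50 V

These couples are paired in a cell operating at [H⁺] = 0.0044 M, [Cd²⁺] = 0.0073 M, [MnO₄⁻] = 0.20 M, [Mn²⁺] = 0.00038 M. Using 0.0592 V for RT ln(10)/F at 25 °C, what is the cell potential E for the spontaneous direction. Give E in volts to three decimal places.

+1.802 V

MnO₄⁻/Mn²⁺ is the cathode (higher E°), Cd²⁺/Cd the anode: E°cell = +1.50 − (-0.43) = +1.93 V, n = 10.
Overall: 2 MnO₄⁻(aq) + 16 H⁺(aq) + 5 Cd(s) → 2 Mn²⁺(aq) + 8 H₂O(l) + 5 Cd²⁺(aq)
Q = [Mn²⁺]^2·[Cd²⁺]^5 / ([MnO₄⁻]^2·[H⁺]^16); log Q = 21.579.
E = E° − (0.0592/n) log Q = +1.93 − (0.0592/10)(21.579) = +1.802 V.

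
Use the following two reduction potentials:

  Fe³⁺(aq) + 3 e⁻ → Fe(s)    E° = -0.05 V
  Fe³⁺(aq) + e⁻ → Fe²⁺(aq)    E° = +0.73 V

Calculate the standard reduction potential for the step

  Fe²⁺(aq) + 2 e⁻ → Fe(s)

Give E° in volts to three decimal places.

-0.440 V

Sequential free energies add, so n₃E°₃ = n₁E°₁ + n₂E°₂.
With n₃ = 3, and the known step contributing 1×(+0.73) V, the unknown satisfies 2·E° = 3×(-0.05) − 1×(+0.73) = -0.880.
E° = -0.880 / 2 = -0.440 V.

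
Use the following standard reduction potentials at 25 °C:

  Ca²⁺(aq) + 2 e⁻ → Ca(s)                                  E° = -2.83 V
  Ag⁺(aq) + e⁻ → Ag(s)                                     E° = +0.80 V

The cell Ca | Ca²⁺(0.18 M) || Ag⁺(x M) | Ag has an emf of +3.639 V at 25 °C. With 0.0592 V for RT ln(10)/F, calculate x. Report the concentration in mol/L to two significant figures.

Ag⁺/Ag is the cathode, Ca²⁺/Ca the anode: E°cell = +3.63 V, n = 2.
Overall reaction: 2 Ag⁺(aq) + Ca(s) → 2 Ag(s) + Ca²⁺(aq); Q = [Ca²⁺]^1/[Ag⁺]^2.
From E = E° − (0.0592/n) log Q: log Q = (E° − E)·n/0.0592 = (+3.63 − (+3.639))·2/0.0592 = -0.3041.
So 2·log[Ag⁺] = 1·log(0.18) − log Q = -0.7447 − (-0.3041) = -0.4406; log[Ag⁺] = -0.4406 / 2 = -0.2203; [Ag⁺] = 10^(-0.2203) ≈ 0.60 M.

0.60 M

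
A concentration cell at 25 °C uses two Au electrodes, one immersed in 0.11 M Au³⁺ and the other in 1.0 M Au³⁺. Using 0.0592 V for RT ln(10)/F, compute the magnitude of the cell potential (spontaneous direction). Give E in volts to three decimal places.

For a concentration cell E°cell = 0. The 1.0 M side is the cathode (reduction is favoured where [Au³⁺] is higher).
With n = 3, E = −(0.0592/3) log([Au³⁺]ₐₙ/[Au³⁺]꜀ₐₜ) = −(0.0592/3) log(0.11/1) = −(0.0592/3)(-0.959) = +0.019 V.

+0.019 V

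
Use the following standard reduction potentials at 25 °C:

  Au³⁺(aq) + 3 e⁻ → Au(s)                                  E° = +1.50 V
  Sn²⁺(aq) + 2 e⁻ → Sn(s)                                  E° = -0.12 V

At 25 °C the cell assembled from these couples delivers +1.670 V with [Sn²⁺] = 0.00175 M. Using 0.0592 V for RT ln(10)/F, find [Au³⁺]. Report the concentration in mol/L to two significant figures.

Au³⁺/Au is the cathode, Sn²⁺/Sn the anode: E°cell = +1.62 V, n = 6.
Overall reaction: 2 Au³⁺(aq) + 3 Sn(s) → 2 Au(s) + 3 Sn²⁺(aq); Q = [Sn²⁺]^3/[Au³⁺]^2.
From E = E° − (0.0592/n) log Q: log Q = (E° − E)·n/0.0592 = (+1.62 − (+1.670))·6/0.0592 = -5.0676.
So 2·log[Au³⁺] = 3·log(0.00175) − log Q = -8.2709 − (-5.0676) = -3.2033; log[Au³⁺] = -3.2033 / 2 = -1.6017; [Au³⁺] = 10^(-1.6017) ≈ 0.025 M.

0.025 M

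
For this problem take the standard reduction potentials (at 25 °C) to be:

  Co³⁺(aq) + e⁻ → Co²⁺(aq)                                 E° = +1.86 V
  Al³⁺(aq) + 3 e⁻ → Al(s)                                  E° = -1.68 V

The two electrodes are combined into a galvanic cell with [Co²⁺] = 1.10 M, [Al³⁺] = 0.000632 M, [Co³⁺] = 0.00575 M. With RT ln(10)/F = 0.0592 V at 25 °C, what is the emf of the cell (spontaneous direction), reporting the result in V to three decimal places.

Co³⁺/Co²⁺ is the cathode (higher E°), Al³⁺/Al the anode: E°cell = +1.86 − (-1.68) = +3.54 V, n = 3.
Overall: 3 Co³⁺(aq) + Al(s) → 3 Co²⁺(aq) + Al³⁺(aq)
Q = [Co²⁺]^3·[Al³⁺] / ([Co³⁺]^3); log Q = 3.646.
E = E° − (0.0592/n) log Q = +3.54 − (0.0592/3)(3.646) = +3.468 V.

+3.468 V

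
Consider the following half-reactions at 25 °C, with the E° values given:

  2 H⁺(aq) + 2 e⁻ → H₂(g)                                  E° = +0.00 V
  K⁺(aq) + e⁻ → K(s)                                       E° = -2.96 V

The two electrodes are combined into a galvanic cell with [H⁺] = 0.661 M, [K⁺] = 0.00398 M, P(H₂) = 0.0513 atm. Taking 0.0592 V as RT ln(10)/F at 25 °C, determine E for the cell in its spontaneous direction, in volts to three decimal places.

+3.130 V

H⁺/H₂ is the cathode (higher E°), K⁺/K the anode: E°cell = +0.00 − (-2.96) = +2.96 V, n = 2.
Overall: 2 H⁺(aq) + 2 K(s) → H₂(g) + 2 K⁺(aq)
Q = P(H₂)·[K⁺]^2 / ([H⁺]^2); log Q = -5.731.
E = E° − (0.0592/n) log Q = +2.96 − (0.0592/2)(-5.731) = +3.130 V.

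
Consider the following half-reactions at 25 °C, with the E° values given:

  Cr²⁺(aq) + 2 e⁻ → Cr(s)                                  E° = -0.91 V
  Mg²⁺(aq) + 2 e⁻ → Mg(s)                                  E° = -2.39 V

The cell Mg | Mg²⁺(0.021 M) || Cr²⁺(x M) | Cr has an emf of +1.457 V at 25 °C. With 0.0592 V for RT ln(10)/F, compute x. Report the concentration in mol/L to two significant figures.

0.0035 M

Cr²⁺/Cr is the cathode, Mg²⁺/Mg the anode: E°cell = +1.48 V, n = 2.
Overall reaction: Cr²⁺(aq) + Mg(s) → Cr(s) + Mg²⁺(aq); Q = [Mg²⁺]^1/[Cr²⁺]^1.
From E = E° − (0.0592/n) log Q: log Q = (E° − E)·n/0.0592 = (+1.48 − (+1.457))·2/0.0592 = 0.7770.
So 1·log[Cr²⁺] = 1·log(0.021) − log Q = -1.6778 − (0.7770) = -2.4548; [Cr²⁺] = 10^(-2.4548) ≈ 0.0035 M.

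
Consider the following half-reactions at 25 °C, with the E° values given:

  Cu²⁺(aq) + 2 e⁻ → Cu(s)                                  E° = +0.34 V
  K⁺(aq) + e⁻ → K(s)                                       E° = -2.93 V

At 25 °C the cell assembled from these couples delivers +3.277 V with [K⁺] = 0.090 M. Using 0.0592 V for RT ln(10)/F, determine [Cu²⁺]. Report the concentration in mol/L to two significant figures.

0.014 M

Cu²⁺/Cu is the cathode, K⁺/K the anode: E°cell = +3.27 V, n = 2.
Overall reaction: Cu²⁺(aq) + 2 K(s) → Cu(s) + 2 K⁺(aq); Q = [K⁺]^2/[Cu²⁺]^1.
From E = E° − (0.0592/n) log Q: log Q = (E° − E)·n/0.0592 = (+3.27 − (+3.277))·2/0.0592 = -0.2365.
So 1·log[Cu²⁺] = 2·log(0.09) − log Q = -2.0915 − (-0.2365) = -1.8550; [Cu²⁺] = 10^(-1.8550) ≈ 0.014 M.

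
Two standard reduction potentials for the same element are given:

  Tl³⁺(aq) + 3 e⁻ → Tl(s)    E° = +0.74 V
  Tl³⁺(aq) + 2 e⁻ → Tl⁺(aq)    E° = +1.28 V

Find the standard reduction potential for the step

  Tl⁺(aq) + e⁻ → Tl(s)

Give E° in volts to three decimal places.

Sequential free energies add, so n₃E°₃ = n₁E°₁ + n₂E°₂.
With n₃ = 3, and the known step contributing 2×(+1.28) V, the unknown satisfies 1·E° = 3×(+0.74) − 2×(+1.28) = -0.340.
E° = -0.340 / 1 = -0.340 V.

-0.340 V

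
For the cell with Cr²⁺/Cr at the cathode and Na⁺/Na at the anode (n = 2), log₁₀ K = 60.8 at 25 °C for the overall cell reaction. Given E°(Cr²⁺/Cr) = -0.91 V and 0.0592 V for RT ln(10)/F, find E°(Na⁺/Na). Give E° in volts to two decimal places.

-2.71 V

E°cell = (0.0592/n)·log K = (0.0592/2)(60.8) = +1.800 V.
Since Cr²⁺/Cr is the cathode and Na⁺/Na the anode, E°cell = E°(Cr²⁺/Cr) − E°(Na⁺/Na).
So E°(Na⁺/Na) = E°(Cr²⁺/Cr) − E°cell = (-0.91) − (+1.800) = -2.71 V.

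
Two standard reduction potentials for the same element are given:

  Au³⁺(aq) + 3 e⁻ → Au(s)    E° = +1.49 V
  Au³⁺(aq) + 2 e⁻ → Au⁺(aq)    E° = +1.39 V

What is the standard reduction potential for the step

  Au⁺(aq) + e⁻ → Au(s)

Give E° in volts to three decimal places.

Sequential free energies add, so n₃E°₃ = n₁E°₁ + n₂E°₂.
With n₃ = 3, and the known step contributing 2×(+1.39) V, the unknown satisfies 1·E° = 3×(+1.49) − 2×(+1.39) = +1.690.
E° = +1.690 / 1 = +1.690 V.

+1.690 V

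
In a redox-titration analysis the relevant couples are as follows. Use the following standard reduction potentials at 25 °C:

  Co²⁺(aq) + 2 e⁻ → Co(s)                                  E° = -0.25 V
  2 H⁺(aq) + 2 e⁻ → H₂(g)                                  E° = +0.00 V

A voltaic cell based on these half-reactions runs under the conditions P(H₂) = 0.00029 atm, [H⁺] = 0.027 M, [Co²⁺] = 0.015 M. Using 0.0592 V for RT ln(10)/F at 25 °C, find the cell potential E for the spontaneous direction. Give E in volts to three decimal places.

+0.316 V

H⁺/H₂ is the cathode (higher E°), Co²⁺/Co the anode: E°cell = +0.00 − (-0.25) = +0.25 V, n = 2.
Overall: 2 H⁺(aq) + Co(s) → H₂(g) + Co²⁺(aq)
Q = P(H₂)·[Co²⁺] / ([H⁺]^2); log Q = -2.224.
E = E° − (0.0592/n) log Q = +0.25 − (0.0592/2)(-2.224) = +0.316 V.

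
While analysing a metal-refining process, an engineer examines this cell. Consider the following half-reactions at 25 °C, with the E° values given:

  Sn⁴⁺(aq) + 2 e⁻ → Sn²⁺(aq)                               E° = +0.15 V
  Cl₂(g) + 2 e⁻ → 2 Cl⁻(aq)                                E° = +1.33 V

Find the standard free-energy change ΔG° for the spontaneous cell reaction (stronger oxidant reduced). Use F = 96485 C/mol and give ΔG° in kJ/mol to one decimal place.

-227.7 kJ/mol

Cl₂/Cl⁻ (E° = +1.33 V) is the cathode; Sn⁴⁺/Sn²⁺ (E° = +0.15 V) is the anode, so E°cell = +1.18 V.
Balancing electrons gives n = 2 (lcm of 2 and 2).
ΔG° = −nFE° = −(2)(96485)(+1.18) = -227,705 J = -227.7 kJ/mol.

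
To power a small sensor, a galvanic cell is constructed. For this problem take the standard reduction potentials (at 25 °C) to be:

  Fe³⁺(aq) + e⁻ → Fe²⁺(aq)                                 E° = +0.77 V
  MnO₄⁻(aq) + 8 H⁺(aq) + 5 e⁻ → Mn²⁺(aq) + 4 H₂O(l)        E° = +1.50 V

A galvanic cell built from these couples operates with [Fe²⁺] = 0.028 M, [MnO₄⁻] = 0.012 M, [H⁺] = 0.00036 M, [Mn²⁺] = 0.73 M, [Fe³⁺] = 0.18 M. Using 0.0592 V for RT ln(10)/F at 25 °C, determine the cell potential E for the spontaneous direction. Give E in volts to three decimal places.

+0.335 V

MnO₄⁻/Mn²⁺ is the cathode (higher E°), Fe³⁺/Fe²⁺ the anode: E°cell = +1.50 − (+0.77) = +0.73 V, n = 5.
Overall: MnO₄⁻(aq) + 8 H⁺(aq) + 5 Fe²⁺(aq) → Mn²⁺(aq) + 4 H₂O(l) + 5 Fe³⁺(aq)
Q = [Mn²⁺]·[Fe³⁺]^5 / ([MnO₄⁻]·[H⁺]^8·[Fe²⁺]^5); log Q = 33.374.
E = E° − (0.0592/n) log Q = +0.73 − (0.0592/5)(33.374) = +0.335 V.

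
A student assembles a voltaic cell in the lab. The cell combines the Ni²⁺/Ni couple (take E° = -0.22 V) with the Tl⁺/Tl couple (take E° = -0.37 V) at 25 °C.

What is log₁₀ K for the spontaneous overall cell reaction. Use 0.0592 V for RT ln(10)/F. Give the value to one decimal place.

5.1

Cathode: Ni²⁺/Ni; anode: Tl⁺/Tl. E°cell = +0.15 V, n = 2.
log K = nE°cell / 0.0592 = (2)(+0.15) / 0.0592 = 5.1.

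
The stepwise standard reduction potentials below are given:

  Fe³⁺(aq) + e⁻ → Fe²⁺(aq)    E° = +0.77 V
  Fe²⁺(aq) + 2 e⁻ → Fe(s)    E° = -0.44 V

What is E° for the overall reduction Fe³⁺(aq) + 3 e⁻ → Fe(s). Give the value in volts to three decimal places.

-0.037 V

Since ΔG° = −nFE° is additive over sequential reductions, n₃E°₃ = n₁E°₁ + n₂E°₂.
E°₃ = (1×+0.77 + 2×-0.44) / 3 = (-0.110) / 3 = -0.037 V.
Simply averaging or adding the two E° values would be wrong; the electron-weighted sum is required.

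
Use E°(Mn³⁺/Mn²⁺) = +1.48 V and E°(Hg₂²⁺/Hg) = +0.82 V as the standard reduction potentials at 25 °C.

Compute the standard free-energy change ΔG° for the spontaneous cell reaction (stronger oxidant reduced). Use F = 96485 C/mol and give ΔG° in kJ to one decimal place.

Mn³⁺/Mn²⁺ (E° = +1.48 V) is the cathode; Hg₂²⁺/Hg (E° = +0.82 V) is the anode, so E°cell = +0.66 V.
Balancing electrons gives n = 2 (lcm of 1 and 2).
ΔG° = −nFE° = −(2)(96485)(+0.66) = -127,360 J = -127.4 kJ.

-127.4 kJ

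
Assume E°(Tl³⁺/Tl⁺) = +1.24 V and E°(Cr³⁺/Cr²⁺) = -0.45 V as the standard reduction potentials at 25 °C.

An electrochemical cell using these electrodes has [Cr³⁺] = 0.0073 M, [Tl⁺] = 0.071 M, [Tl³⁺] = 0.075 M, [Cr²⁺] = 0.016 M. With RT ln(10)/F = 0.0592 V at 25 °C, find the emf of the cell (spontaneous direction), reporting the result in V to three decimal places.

+1.711 V

Tl³⁺/Tl⁺ is the cathode (higher E°), Cr³⁺/Cr²⁺ the anode: E°cell = +1.24 − (-0.45) = +1.69 V, n = 2.
Overall: Tl³⁺(aq) + 2 Cr²⁺(aq) → Tl⁺(aq) + 2 Cr³⁺(aq)
Q = [Tl⁺]·[Cr³⁺]^2 / ([Tl³⁺]·[Cr²⁺]^2); log Q = -0.705.
E = E° − (0.0592/n) log Q = +1.69 − (0.0592/2)(-0.705) = +1.711 V.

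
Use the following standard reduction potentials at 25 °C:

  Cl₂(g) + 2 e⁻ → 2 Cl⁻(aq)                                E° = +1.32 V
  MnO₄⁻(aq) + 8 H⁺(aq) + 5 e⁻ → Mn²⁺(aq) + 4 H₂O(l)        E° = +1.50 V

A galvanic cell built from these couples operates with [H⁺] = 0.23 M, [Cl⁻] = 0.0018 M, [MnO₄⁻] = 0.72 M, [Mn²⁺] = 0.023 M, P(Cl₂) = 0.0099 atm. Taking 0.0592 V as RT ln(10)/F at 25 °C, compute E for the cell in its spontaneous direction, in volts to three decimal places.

MnO₄⁻/Mn²⁺ is the cathode (higher E°), Cl₂/Cl⁻ the anode: E°cell = +1.50 − (+1.32) = +0.18 V, n = 10.
Overall: 2 MnO₄⁻(aq) + 16 H⁺(aq) + 10 Cl⁻(aq) → 2 Mn²⁺(aq) + 8 H₂O(l) + 5 Cl₂(g)
Q = [Mn²⁺]^2·P(Cl₂)^5 / ([MnO₄⁻]^2·[H⁺]^16·[Cl⁻]^10); log Q = 24.647.
E = E° − (0.0592/n) log Q = +0.18 − (0.0592/10)(24.647) = +0.034 V.

+0.034 V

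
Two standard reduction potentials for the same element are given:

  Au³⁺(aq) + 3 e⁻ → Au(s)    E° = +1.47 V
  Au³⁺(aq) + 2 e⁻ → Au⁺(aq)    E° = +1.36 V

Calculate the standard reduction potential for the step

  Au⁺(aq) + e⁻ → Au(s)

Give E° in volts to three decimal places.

Sequential free energies add, so n₃E°₃ = n₁E°₁ + n₂E°₂.
With n₃ = 3, and the known step contributing 2×(+1.36) V, the unknown satisfies 1·E° = 3×(+1.47) − 2×(+1.36) = +1.690.
E° = +1.690 / 1 = +1.690 V.

+1.690 V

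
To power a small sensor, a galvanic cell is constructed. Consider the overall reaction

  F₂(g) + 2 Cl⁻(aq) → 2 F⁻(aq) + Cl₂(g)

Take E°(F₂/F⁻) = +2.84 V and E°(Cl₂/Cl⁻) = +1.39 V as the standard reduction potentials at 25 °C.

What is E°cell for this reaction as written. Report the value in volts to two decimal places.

The F₂/F⁻ couple has the higher reduction potential, so it is the cathode; Cl₂/Cl⁻ is oxidised at the anode.
E°cell = E°(cathode) − E°(anode) = (+2.84) − (+1.39) = +1.45 V.
Since E°cell > 0, the reaction is spontaneous under standard conditions.

+1.45 V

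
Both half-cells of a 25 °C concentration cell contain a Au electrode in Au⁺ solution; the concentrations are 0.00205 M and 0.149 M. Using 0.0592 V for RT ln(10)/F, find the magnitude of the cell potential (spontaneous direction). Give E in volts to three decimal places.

+0.110 V

For a concentration cell E°cell = 0. The 0.149 M side is the cathode (reduction is favoured where [Au⁺] is higher).
With n = 1, E = −(0.0592/1) log([Au⁺]ₐₙ/[Au⁺]꜀ₐₜ) = −(0.0592/1) log(0.00205/0.149) = −(0.0592/1)(-1.861) = +0.110 V.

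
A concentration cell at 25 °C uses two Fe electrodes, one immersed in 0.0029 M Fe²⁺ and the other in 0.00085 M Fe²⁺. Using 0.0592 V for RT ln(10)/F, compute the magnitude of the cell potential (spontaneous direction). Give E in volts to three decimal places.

For a concentration cell E°cell = 0. The 0.0029 M side is the cathode (reduction is favoured where [Fe²⁺] is higher).
With n = 2, E = −(0.0592/2) log([Fe²⁺]ₐₙ/[Fe²⁺]꜀ₐₜ) = −(0.0592/2) log(0.00085/0.0029) = −(0.0592/2)(-0.533) = +0.016 V.

+0.016 V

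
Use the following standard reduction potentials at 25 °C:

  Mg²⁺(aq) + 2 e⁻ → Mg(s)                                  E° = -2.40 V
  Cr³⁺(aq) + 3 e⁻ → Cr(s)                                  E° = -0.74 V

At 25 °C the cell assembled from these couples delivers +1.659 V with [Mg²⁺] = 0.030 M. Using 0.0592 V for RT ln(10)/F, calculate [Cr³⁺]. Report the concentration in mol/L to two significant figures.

Cr³⁺/Cr is the cathode, Mg²⁺/Mg the anode: E°cell = +1.66 V, n = 6.
Overall reaction: 2 Cr³⁺(aq) + 3 Mg(s) → 2 Cr(s) + 3 Mg²⁺(aq); Q = [Mg²⁺]^3/[Cr³⁺]^2.
From E = E° − (0.0592/n) log Q: log Q = (E° − E)·n/0.0592 = (+1.66 − (+1.659))·6/0.0592 = 0.1014.
So 2·log[Cr³⁺] = 3·log(0.03) − log Q = -4.5686 − (0.1014) = -4.6700; log[Cr³⁺] = -4.6700 / 2 = -2.3350; [Cr³⁺] = 10^(-2.3350) ≈ 0.0046 M.

0.0046 M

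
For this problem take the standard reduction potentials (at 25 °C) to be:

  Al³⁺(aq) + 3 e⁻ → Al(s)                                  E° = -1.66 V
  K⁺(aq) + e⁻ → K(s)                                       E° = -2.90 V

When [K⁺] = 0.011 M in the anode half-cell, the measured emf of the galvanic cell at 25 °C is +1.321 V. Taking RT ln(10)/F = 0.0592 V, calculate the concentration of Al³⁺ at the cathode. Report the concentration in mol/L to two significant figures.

0.017 M

Al³⁺/Al is the cathode, K⁺/K the anode: E°cell = +1.24 V, n = 3.
Overall reaction: Al³⁺(aq) + 3 K(s) → Al(s) + 3 K⁺(aq); Q = [K⁺]^3/[Al³⁺]^1.
From E = E° − (0.0592/n) log Q: log Q = (E° − E)·n/0.0592 = (+1.24 − (+1.321))·3/0.0592 = -4.1047.
So 1·log[Al³⁺] = 3·log(0.011) − log Q = -5.8758 − (-4.1047) = -1.7711; [Al³⁺] = 10^(-1.7711) ≈ 0.017 M.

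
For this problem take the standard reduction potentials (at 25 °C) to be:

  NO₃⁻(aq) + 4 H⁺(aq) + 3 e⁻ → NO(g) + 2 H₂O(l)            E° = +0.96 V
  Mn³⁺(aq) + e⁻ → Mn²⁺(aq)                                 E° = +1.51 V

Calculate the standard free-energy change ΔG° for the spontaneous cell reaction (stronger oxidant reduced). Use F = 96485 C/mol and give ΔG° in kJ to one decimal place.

-159.2 kJ

Mn³⁺/Mn²⁺ (E° = +1.51 V) is the cathode; NO₃⁻/NO (E° = +0.96 V) is the anode, so E°cell = +0.55 V.
Balancing electrons gives n = 3 (lcm of 1 and 3).
ΔG° = −nFE° = −(3)(96485)(+0.55) = -159,200 J = -159.2 kJ.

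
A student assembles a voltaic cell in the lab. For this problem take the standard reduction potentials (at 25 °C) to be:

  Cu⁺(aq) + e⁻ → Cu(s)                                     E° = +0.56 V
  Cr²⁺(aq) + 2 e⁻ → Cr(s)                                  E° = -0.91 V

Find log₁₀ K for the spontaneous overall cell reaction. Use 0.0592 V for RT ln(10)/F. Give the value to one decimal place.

Cathode: Cu⁺/Cu; anode: Cr²⁺/Cr. E°cell = +1.47 V, n = 2.
log K = nE°cell / 0.0592 = (2)(+1.47) / 0.0592 = 49.7.

49.7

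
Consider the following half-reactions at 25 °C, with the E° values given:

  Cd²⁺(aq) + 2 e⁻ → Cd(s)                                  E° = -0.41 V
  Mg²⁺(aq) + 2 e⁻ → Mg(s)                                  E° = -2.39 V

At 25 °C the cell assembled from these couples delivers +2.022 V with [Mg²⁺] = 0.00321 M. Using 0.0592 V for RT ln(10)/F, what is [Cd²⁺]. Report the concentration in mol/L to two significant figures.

Cd²⁺/Cd is the cathode, Mg²⁺/Mg the anode: E°cell = +1.98 V, n = 2.
Overall reaction: Cd²⁺(aq) + Mg(s) → Cd(s) + Mg²⁺(aq); Q = [Mg²⁺]^1/[Cd²⁺]^1.
From E = E° − (0.0592/n) log Q: log Q = (E° − E)·n/0.0592 = (+1.98 − (+2.022))·2/0.0592 = -1.4189.
So 1·log[Cd²⁺] = 1·log(0.00321) − log Q = -2.4935 − (-1.4189) = -1.0746; [Cd²⁺] = 10^(-1.0746) ≈ 0.084 M.

0.084 M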